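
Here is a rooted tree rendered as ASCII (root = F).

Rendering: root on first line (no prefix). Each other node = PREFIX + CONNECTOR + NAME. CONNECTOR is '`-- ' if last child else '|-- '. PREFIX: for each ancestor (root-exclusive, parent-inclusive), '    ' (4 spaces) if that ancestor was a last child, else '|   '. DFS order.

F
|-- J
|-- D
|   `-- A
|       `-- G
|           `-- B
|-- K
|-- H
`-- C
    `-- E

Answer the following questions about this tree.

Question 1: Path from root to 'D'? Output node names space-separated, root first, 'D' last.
Answer: F D

Derivation:
Walk down from root: F -> D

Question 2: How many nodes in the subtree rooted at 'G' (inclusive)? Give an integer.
Answer: 2

Derivation:
Subtree rooted at G contains: B, G
Count = 2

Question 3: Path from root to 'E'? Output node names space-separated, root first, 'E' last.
Answer: F C E

Derivation:
Walk down from root: F -> C -> E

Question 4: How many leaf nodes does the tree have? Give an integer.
Leaves (nodes with no children): B, E, H, J, K

Answer: 5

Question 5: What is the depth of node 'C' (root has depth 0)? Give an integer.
Path from root to C: F -> C
Depth = number of edges = 1

Answer: 1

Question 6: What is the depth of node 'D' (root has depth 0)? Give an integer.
Answer: 1

Derivation:
Path from root to D: F -> D
Depth = number of edges = 1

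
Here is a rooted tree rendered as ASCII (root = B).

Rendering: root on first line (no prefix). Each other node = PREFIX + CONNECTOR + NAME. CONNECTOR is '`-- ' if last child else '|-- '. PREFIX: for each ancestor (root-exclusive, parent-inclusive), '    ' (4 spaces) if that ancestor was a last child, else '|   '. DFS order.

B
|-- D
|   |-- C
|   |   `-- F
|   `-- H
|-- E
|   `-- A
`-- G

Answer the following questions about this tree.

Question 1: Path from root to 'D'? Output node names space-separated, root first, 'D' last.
Walk down from root: B -> D

Answer: B D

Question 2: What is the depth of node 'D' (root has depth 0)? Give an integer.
Path from root to D: B -> D
Depth = number of edges = 1

Answer: 1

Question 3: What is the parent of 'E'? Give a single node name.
Scan adjacency: E appears as child of B

Answer: B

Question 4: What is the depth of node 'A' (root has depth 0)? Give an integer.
Path from root to A: B -> E -> A
Depth = number of edges = 2

Answer: 2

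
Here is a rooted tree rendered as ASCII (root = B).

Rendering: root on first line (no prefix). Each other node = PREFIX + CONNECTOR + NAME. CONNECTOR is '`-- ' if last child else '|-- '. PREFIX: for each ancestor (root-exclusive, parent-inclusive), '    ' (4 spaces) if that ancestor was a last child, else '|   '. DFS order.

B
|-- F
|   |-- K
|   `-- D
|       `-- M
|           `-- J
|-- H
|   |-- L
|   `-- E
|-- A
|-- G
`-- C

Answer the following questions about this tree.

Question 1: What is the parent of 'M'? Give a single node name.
Scan adjacency: M appears as child of D

Answer: D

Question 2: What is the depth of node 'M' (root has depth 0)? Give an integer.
Path from root to M: B -> F -> D -> M
Depth = number of edges = 3

Answer: 3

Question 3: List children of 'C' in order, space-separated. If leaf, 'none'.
Answer: none

Derivation:
Node C's children (from adjacency): (leaf)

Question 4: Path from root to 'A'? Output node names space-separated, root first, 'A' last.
Walk down from root: B -> A

Answer: B A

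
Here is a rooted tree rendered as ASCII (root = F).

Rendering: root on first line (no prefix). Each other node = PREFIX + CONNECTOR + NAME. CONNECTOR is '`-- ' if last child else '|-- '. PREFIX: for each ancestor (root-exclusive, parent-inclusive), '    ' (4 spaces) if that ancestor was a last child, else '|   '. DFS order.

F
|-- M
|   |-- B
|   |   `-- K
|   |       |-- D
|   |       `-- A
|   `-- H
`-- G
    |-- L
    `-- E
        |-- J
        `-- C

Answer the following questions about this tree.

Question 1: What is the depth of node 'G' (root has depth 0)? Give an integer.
Path from root to G: F -> G
Depth = number of edges = 1

Answer: 1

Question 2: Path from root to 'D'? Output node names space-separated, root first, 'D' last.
Walk down from root: F -> M -> B -> K -> D

Answer: F M B K D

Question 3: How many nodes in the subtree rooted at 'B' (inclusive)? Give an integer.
Subtree rooted at B contains: A, B, D, K
Count = 4

Answer: 4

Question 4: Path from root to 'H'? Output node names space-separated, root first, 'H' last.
Walk down from root: F -> M -> H

Answer: F M H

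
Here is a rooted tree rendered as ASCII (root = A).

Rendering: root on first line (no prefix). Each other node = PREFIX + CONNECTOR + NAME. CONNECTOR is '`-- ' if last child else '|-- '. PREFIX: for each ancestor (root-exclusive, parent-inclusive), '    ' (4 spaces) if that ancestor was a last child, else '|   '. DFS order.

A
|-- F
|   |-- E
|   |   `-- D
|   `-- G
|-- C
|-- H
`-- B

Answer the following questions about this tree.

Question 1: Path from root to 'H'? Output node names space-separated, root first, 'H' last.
Answer: A H

Derivation:
Walk down from root: A -> H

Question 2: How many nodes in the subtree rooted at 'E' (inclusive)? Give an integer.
Subtree rooted at E contains: D, E
Count = 2

Answer: 2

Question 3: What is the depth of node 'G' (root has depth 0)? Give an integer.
Path from root to G: A -> F -> G
Depth = number of edges = 2

Answer: 2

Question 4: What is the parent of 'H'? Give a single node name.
Scan adjacency: H appears as child of A

Answer: A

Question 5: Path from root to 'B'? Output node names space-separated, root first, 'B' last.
Walk down from root: A -> B

Answer: A B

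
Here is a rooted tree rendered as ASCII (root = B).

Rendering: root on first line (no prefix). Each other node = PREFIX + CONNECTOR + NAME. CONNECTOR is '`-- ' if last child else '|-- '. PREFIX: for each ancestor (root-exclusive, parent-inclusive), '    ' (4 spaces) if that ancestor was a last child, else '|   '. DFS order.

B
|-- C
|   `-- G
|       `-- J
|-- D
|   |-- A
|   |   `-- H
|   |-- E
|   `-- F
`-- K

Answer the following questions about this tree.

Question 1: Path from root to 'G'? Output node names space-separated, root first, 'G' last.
Answer: B C G

Derivation:
Walk down from root: B -> C -> G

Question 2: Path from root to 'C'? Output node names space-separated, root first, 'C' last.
Walk down from root: B -> C

Answer: B C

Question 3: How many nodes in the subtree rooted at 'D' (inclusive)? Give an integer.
Subtree rooted at D contains: A, D, E, F, H
Count = 5

Answer: 5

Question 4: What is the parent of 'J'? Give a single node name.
Answer: G

Derivation:
Scan adjacency: J appears as child of G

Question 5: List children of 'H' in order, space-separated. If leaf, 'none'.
Node H's children (from adjacency): (leaf)

Answer: none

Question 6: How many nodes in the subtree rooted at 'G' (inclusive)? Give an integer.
Answer: 2

Derivation:
Subtree rooted at G contains: G, J
Count = 2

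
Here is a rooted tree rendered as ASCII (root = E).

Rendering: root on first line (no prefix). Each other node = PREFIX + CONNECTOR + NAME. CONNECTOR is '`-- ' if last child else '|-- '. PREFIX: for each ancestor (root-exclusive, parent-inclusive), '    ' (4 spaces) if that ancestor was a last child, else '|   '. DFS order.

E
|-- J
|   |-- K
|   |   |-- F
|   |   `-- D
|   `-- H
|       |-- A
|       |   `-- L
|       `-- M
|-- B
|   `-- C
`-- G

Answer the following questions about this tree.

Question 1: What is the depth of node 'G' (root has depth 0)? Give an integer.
Path from root to G: E -> G
Depth = number of edges = 1

Answer: 1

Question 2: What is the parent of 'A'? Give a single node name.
Scan adjacency: A appears as child of H

Answer: H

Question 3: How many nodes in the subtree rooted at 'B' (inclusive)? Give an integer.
Answer: 2

Derivation:
Subtree rooted at B contains: B, C
Count = 2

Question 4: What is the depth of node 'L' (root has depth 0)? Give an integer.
Answer: 4

Derivation:
Path from root to L: E -> J -> H -> A -> L
Depth = number of edges = 4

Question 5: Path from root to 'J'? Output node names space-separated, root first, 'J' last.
Walk down from root: E -> J

Answer: E J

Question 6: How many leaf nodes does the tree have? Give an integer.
Leaves (nodes with no children): C, D, F, G, L, M

Answer: 6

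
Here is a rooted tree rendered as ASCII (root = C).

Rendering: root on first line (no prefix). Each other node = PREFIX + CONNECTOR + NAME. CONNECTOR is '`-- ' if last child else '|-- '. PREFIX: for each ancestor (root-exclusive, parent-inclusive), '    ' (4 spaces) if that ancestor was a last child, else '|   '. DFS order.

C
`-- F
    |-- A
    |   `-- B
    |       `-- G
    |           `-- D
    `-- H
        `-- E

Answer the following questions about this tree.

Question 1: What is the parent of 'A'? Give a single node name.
Scan adjacency: A appears as child of F

Answer: F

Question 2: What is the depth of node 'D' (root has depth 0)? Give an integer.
Path from root to D: C -> F -> A -> B -> G -> D
Depth = number of edges = 5

Answer: 5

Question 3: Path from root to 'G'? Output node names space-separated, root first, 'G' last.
Answer: C F A B G

Derivation:
Walk down from root: C -> F -> A -> B -> G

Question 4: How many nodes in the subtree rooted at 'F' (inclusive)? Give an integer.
Subtree rooted at F contains: A, B, D, E, F, G, H
Count = 7

Answer: 7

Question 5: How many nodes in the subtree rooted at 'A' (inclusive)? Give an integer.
Answer: 4

Derivation:
Subtree rooted at A contains: A, B, D, G
Count = 4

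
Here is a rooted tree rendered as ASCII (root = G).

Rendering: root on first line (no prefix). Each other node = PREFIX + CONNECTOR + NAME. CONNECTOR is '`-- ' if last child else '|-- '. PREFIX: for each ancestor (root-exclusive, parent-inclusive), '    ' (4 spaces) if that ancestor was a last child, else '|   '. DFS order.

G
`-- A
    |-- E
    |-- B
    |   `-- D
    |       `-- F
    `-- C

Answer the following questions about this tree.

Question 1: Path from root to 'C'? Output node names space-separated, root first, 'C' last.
Walk down from root: G -> A -> C

Answer: G A C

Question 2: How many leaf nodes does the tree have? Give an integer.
Answer: 3

Derivation:
Leaves (nodes with no children): C, E, F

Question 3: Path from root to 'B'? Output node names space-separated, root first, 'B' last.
Walk down from root: G -> A -> B

Answer: G A B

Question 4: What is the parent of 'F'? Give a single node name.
Answer: D

Derivation:
Scan adjacency: F appears as child of D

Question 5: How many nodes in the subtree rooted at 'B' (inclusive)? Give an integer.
Subtree rooted at B contains: B, D, F
Count = 3

Answer: 3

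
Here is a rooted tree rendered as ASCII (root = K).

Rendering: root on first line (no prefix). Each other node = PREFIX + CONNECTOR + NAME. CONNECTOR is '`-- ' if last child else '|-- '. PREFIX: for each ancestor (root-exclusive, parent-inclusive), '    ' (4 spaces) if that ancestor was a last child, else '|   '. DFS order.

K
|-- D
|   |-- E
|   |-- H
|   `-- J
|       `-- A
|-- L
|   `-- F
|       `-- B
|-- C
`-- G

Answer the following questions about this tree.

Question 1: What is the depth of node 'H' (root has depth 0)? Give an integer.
Answer: 2

Derivation:
Path from root to H: K -> D -> H
Depth = number of edges = 2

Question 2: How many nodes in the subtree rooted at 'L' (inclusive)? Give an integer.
Answer: 3

Derivation:
Subtree rooted at L contains: B, F, L
Count = 3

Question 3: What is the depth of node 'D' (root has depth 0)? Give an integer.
Path from root to D: K -> D
Depth = number of edges = 1

Answer: 1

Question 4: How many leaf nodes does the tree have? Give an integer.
Answer: 6

Derivation:
Leaves (nodes with no children): A, B, C, E, G, H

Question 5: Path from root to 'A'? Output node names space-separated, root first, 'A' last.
Answer: K D J A

Derivation:
Walk down from root: K -> D -> J -> A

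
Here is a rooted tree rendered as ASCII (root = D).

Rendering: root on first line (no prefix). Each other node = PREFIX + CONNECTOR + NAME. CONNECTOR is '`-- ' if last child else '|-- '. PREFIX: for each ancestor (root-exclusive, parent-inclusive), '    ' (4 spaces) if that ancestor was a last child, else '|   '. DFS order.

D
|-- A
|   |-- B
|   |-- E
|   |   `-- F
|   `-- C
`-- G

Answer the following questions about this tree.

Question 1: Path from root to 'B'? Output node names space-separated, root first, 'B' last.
Walk down from root: D -> A -> B

Answer: D A B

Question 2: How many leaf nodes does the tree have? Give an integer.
Leaves (nodes with no children): B, C, F, G

Answer: 4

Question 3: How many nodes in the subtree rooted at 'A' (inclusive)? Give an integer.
Subtree rooted at A contains: A, B, C, E, F
Count = 5

Answer: 5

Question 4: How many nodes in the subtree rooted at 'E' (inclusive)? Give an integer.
Subtree rooted at E contains: E, F
Count = 2

Answer: 2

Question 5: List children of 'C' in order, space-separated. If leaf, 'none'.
Answer: none

Derivation:
Node C's children (from adjacency): (leaf)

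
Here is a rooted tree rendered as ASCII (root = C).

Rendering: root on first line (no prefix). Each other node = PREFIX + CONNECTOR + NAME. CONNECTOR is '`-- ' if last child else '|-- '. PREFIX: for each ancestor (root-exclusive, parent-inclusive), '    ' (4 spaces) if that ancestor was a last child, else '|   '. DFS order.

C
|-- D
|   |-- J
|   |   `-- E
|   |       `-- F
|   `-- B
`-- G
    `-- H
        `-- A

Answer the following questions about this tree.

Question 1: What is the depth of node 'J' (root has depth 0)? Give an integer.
Path from root to J: C -> D -> J
Depth = number of edges = 2

Answer: 2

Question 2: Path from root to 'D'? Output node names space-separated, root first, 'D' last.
Walk down from root: C -> D

Answer: C D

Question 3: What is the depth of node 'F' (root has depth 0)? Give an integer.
Answer: 4

Derivation:
Path from root to F: C -> D -> J -> E -> F
Depth = number of edges = 4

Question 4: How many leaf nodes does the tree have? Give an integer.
Leaves (nodes with no children): A, B, F

Answer: 3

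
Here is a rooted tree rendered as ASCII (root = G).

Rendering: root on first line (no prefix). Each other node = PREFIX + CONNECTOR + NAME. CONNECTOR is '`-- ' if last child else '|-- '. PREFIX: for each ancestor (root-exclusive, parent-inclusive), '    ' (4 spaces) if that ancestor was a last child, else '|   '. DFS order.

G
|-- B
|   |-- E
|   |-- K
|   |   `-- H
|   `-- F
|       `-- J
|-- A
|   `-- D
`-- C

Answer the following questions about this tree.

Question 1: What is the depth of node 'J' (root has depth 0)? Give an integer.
Path from root to J: G -> B -> F -> J
Depth = number of edges = 3

Answer: 3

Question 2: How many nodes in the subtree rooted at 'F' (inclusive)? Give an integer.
Subtree rooted at F contains: F, J
Count = 2

Answer: 2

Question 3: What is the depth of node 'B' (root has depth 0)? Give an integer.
Path from root to B: G -> B
Depth = number of edges = 1

Answer: 1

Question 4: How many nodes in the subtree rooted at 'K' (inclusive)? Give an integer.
Subtree rooted at K contains: H, K
Count = 2

Answer: 2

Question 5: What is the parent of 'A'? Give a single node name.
Scan adjacency: A appears as child of G

Answer: G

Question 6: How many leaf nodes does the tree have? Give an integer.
Leaves (nodes with no children): C, D, E, H, J

Answer: 5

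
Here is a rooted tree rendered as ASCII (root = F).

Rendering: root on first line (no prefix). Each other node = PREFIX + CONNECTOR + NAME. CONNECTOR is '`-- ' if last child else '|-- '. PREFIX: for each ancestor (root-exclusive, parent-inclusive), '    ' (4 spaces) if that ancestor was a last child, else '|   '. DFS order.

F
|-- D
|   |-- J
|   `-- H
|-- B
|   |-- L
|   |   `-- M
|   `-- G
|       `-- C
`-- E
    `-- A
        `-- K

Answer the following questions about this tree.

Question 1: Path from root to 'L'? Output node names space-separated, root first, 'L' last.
Walk down from root: F -> B -> L

Answer: F B L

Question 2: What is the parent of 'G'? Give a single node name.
Scan adjacency: G appears as child of B

Answer: B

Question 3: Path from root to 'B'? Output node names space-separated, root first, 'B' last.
Walk down from root: F -> B

Answer: F B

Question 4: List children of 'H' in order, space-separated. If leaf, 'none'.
Answer: none

Derivation:
Node H's children (from adjacency): (leaf)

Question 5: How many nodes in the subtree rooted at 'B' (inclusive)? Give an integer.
Answer: 5

Derivation:
Subtree rooted at B contains: B, C, G, L, M
Count = 5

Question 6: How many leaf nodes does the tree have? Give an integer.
Leaves (nodes with no children): C, H, J, K, M

Answer: 5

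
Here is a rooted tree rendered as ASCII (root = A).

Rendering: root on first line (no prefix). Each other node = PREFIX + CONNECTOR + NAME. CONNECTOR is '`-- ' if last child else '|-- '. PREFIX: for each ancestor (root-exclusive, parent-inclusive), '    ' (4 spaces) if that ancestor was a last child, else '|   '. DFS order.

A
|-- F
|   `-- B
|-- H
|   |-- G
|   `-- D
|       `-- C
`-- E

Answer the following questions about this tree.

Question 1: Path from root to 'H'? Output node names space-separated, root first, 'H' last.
Walk down from root: A -> H

Answer: A H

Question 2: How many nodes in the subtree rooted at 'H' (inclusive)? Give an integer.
Subtree rooted at H contains: C, D, G, H
Count = 4

Answer: 4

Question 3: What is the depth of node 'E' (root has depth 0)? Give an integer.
Path from root to E: A -> E
Depth = number of edges = 1

Answer: 1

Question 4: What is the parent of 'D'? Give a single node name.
Scan adjacency: D appears as child of H

Answer: H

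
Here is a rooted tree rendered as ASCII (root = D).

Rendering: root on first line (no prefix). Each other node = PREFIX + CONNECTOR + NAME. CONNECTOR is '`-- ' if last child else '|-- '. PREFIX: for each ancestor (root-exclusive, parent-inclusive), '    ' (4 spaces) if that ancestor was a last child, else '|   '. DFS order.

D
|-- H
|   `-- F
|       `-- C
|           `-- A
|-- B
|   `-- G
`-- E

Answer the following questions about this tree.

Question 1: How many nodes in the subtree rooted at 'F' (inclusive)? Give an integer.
Subtree rooted at F contains: A, C, F
Count = 3

Answer: 3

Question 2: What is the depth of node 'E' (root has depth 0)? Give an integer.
Path from root to E: D -> E
Depth = number of edges = 1

Answer: 1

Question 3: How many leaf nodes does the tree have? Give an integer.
Leaves (nodes with no children): A, E, G

Answer: 3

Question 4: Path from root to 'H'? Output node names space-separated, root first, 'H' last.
Answer: D H

Derivation:
Walk down from root: D -> H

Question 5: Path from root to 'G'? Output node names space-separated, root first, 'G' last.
Walk down from root: D -> B -> G

Answer: D B G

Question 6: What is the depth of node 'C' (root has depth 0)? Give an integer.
Answer: 3

Derivation:
Path from root to C: D -> H -> F -> C
Depth = number of edges = 3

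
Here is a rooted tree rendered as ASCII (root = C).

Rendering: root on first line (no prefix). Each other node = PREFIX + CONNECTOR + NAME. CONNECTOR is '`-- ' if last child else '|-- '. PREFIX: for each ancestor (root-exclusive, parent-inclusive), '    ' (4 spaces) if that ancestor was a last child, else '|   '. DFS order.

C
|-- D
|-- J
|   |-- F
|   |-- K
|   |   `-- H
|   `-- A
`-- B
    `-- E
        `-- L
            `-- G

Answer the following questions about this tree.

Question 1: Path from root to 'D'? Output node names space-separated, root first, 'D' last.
Answer: C D

Derivation:
Walk down from root: C -> D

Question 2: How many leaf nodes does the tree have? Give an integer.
Answer: 5

Derivation:
Leaves (nodes with no children): A, D, F, G, H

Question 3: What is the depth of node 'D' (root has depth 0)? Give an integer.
Path from root to D: C -> D
Depth = number of edges = 1

Answer: 1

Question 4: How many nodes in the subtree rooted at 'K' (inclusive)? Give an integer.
Answer: 2

Derivation:
Subtree rooted at K contains: H, K
Count = 2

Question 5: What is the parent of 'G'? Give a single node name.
Scan adjacency: G appears as child of L

Answer: L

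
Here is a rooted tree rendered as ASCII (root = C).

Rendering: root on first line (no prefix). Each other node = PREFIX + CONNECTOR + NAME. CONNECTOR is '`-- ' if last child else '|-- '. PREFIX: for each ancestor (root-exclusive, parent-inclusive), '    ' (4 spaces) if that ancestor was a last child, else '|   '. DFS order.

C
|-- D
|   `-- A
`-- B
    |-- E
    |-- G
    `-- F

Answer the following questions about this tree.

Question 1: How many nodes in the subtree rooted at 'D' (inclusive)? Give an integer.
Subtree rooted at D contains: A, D
Count = 2

Answer: 2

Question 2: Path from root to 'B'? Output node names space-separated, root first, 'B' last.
Answer: C B

Derivation:
Walk down from root: C -> B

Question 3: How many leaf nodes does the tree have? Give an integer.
Answer: 4

Derivation:
Leaves (nodes with no children): A, E, F, G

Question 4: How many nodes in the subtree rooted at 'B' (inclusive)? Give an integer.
Answer: 4

Derivation:
Subtree rooted at B contains: B, E, F, G
Count = 4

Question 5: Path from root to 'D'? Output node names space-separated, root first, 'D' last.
Answer: C D

Derivation:
Walk down from root: C -> D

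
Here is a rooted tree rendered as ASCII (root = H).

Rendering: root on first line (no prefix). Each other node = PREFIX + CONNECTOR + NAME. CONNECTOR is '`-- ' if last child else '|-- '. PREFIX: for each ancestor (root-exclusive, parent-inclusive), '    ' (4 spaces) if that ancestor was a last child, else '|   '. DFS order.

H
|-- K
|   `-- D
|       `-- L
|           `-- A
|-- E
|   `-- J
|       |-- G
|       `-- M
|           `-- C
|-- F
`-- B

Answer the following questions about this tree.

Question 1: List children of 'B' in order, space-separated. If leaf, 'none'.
Answer: none

Derivation:
Node B's children (from adjacency): (leaf)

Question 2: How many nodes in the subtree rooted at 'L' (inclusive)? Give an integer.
Answer: 2

Derivation:
Subtree rooted at L contains: A, L
Count = 2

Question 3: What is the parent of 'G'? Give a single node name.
Scan adjacency: G appears as child of J

Answer: J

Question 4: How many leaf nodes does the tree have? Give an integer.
Answer: 5

Derivation:
Leaves (nodes with no children): A, B, C, F, G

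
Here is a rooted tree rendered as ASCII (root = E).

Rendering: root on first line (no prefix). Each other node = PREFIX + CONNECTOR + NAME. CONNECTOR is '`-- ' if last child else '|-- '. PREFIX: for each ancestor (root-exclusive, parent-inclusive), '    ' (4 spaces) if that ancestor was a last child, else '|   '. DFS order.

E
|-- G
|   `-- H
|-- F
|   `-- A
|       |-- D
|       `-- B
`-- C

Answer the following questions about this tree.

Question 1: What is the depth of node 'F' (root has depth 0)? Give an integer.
Answer: 1

Derivation:
Path from root to F: E -> F
Depth = number of edges = 1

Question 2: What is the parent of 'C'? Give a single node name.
Scan adjacency: C appears as child of E

Answer: E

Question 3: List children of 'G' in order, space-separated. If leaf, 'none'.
Answer: H

Derivation:
Node G's children (from adjacency): H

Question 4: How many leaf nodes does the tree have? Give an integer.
Leaves (nodes with no children): B, C, D, H

Answer: 4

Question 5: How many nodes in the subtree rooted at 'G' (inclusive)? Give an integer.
Subtree rooted at G contains: G, H
Count = 2

Answer: 2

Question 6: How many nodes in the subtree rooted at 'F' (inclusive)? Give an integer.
Answer: 4

Derivation:
Subtree rooted at F contains: A, B, D, F
Count = 4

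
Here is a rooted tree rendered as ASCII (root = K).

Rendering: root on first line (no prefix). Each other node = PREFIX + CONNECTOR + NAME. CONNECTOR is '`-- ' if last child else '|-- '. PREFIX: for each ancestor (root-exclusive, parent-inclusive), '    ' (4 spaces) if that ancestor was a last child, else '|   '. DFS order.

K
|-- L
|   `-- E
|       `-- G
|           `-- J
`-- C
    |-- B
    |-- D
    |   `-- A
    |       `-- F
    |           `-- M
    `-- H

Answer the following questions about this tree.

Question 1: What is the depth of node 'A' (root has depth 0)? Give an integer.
Answer: 3

Derivation:
Path from root to A: K -> C -> D -> A
Depth = number of edges = 3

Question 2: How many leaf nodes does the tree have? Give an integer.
Answer: 4

Derivation:
Leaves (nodes with no children): B, H, J, M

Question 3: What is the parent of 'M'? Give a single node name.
Answer: F

Derivation:
Scan adjacency: M appears as child of F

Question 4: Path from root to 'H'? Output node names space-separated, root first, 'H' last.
Walk down from root: K -> C -> H

Answer: K C H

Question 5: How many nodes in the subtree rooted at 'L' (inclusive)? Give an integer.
Subtree rooted at L contains: E, G, J, L
Count = 4

Answer: 4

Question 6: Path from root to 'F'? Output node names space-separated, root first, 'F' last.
Walk down from root: K -> C -> D -> A -> F

Answer: K C D A F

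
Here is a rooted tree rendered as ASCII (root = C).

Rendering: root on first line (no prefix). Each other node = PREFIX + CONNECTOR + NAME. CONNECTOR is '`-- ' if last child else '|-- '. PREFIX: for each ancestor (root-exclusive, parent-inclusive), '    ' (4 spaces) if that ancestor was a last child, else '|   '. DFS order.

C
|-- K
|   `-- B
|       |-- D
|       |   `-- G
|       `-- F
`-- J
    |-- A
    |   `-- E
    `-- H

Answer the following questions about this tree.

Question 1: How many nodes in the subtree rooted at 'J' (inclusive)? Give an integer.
Subtree rooted at J contains: A, E, H, J
Count = 4

Answer: 4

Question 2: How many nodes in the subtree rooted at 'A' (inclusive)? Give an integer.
Subtree rooted at A contains: A, E
Count = 2

Answer: 2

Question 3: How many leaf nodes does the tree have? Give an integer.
Answer: 4

Derivation:
Leaves (nodes with no children): E, F, G, H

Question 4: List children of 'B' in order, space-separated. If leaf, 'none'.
Node B's children (from adjacency): D, F

Answer: D F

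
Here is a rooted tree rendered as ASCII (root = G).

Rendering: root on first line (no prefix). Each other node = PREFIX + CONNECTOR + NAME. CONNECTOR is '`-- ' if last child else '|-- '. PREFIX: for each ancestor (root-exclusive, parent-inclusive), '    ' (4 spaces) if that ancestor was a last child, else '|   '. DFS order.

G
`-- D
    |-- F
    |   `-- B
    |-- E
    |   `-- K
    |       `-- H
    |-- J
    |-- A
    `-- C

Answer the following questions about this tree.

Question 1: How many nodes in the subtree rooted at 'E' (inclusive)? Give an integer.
Subtree rooted at E contains: E, H, K
Count = 3

Answer: 3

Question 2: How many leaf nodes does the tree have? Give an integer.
Answer: 5

Derivation:
Leaves (nodes with no children): A, B, C, H, J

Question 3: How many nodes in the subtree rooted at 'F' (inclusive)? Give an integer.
Answer: 2

Derivation:
Subtree rooted at F contains: B, F
Count = 2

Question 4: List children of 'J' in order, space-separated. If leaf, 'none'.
Answer: none

Derivation:
Node J's children (from adjacency): (leaf)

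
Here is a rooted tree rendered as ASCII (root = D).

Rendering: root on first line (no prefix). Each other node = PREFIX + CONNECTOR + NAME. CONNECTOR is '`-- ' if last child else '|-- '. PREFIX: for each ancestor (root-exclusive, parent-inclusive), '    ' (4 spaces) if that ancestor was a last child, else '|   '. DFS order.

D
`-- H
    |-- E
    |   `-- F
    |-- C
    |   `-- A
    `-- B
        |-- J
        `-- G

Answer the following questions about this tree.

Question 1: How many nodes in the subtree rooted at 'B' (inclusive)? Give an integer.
Answer: 3

Derivation:
Subtree rooted at B contains: B, G, J
Count = 3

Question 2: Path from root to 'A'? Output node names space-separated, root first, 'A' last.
Answer: D H C A

Derivation:
Walk down from root: D -> H -> C -> A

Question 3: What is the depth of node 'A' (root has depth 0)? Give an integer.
Answer: 3

Derivation:
Path from root to A: D -> H -> C -> A
Depth = number of edges = 3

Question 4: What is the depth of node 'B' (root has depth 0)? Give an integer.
Path from root to B: D -> H -> B
Depth = number of edges = 2

Answer: 2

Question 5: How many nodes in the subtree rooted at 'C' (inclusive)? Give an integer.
Subtree rooted at C contains: A, C
Count = 2

Answer: 2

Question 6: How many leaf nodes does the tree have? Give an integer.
Leaves (nodes with no children): A, F, G, J

Answer: 4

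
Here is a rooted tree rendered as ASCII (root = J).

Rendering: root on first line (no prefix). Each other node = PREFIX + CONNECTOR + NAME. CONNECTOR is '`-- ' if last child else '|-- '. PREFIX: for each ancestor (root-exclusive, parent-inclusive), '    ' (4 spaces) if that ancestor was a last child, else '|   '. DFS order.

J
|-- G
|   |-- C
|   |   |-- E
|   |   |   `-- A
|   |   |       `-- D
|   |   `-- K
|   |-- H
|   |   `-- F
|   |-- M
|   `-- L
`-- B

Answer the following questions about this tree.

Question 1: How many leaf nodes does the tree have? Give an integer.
Leaves (nodes with no children): B, D, F, K, L, M

Answer: 6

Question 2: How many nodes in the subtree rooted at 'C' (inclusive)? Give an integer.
Answer: 5

Derivation:
Subtree rooted at C contains: A, C, D, E, K
Count = 5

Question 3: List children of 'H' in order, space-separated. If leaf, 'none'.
Node H's children (from adjacency): F

Answer: F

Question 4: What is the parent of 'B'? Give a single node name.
Scan adjacency: B appears as child of J

Answer: J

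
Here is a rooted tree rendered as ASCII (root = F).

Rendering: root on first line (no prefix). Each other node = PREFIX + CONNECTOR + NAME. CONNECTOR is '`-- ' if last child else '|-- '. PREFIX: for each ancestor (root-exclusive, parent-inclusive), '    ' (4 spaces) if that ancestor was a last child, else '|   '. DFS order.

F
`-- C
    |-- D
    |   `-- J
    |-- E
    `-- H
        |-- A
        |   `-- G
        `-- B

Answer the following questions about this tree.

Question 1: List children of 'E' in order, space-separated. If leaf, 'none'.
Answer: none

Derivation:
Node E's children (from adjacency): (leaf)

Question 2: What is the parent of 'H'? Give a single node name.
Scan adjacency: H appears as child of C

Answer: C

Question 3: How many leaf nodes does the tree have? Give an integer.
Leaves (nodes with no children): B, E, G, J

Answer: 4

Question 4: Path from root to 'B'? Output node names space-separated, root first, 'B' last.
Answer: F C H B

Derivation:
Walk down from root: F -> C -> H -> B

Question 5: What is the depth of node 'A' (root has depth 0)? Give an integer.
Path from root to A: F -> C -> H -> A
Depth = number of edges = 3

Answer: 3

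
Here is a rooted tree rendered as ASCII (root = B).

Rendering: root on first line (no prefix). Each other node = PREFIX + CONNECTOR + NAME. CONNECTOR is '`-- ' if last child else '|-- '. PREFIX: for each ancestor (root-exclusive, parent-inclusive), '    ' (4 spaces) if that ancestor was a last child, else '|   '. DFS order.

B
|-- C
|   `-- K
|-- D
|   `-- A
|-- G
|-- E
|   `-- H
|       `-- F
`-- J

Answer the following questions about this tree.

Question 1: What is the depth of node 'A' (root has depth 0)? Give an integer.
Answer: 2

Derivation:
Path from root to A: B -> D -> A
Depth = number of edges = 2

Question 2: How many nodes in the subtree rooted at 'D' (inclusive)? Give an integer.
Subtree rooted at D contains: A, D
Count = 2

Answer: 2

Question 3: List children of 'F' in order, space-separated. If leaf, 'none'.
Node F's children (from adjacency): (leaf)

Answer: none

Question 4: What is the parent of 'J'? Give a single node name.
Scan adjacency: J appears as child of B

Answer: B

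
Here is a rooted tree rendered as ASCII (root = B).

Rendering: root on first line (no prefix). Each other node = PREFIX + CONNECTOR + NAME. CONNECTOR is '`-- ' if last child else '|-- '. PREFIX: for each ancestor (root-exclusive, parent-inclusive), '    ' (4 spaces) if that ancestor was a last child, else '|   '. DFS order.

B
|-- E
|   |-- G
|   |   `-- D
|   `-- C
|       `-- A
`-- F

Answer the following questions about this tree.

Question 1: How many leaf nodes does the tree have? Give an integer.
Answer: 3

Derivation:
Leaves (nodes with no children): A, D, F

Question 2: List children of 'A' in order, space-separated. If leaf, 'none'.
Node A's children (from adjacency): (leaf)

Answer: none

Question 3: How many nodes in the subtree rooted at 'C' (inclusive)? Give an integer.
Subtree rooted at C contains: A, C
Count = 2

Answer: 2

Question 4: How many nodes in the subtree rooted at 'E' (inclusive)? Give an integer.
Subtree rooted at E contains: A, C, D, E, G
Count = 5

Answer: 5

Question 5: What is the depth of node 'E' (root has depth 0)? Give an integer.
Answer: 1

Derivation:
Path from root to E: B -> E
Depth = number of edges = 1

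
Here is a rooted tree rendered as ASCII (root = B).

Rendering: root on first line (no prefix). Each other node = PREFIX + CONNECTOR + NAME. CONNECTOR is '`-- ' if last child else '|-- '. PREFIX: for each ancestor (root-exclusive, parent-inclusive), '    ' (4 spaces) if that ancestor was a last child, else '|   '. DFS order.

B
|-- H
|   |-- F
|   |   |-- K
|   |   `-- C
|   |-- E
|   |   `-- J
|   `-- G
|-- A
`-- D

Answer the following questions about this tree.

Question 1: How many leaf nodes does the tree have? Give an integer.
Leaves (nodes with no children): A, C, D, G, J, K

Answer: 6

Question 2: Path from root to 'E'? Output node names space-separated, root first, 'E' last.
Walk down from root: B -> H -> E

Answer: B H E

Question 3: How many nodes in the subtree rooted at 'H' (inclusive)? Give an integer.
Subtree rooted at H contains: C, E, F, G, H, J, K
Count = 7

Answer: 7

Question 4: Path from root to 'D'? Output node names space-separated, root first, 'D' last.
Walk down from root: B -> D

Answer: B D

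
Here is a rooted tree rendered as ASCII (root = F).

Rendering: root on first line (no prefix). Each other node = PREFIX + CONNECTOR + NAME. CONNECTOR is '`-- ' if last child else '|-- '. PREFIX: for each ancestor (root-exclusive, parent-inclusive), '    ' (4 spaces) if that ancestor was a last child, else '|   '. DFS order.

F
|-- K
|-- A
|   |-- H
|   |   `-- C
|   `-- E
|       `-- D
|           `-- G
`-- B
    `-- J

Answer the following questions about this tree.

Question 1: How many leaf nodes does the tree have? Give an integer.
Leaves (nodes with no children): C, G, J, K

Answer: 4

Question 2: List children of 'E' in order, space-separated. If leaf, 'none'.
Node E's children (from adjacency): D

Answer: D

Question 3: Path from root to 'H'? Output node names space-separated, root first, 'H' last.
Answer: F A H

Derivation:
Walk down from root: F -> A -> H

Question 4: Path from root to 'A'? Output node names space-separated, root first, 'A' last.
Answer: F A

Derivation:
Walk down from root: F -> A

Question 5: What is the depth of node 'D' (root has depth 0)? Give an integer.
Path from root to D: F -> A -> E -> D
Depth = number of edges = 3

Answer: 3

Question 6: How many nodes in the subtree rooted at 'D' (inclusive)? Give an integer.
Subtree rooted at D contains: D, G
Count = 2

Answer: 2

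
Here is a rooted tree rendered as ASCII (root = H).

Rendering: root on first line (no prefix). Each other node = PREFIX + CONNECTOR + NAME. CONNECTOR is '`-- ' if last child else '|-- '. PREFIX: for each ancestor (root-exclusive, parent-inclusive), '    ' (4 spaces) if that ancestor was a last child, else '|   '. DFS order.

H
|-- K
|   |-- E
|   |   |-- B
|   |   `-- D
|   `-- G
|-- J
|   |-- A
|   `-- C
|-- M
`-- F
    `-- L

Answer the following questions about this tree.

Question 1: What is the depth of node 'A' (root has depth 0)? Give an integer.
Answer: 2

Derivation:
Path from root to A: H -> J -> A
Depth = number of edges = 2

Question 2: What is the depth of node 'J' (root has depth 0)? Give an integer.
Path from root to J: H -> J
Depth = number of edges = 1

Answer: 1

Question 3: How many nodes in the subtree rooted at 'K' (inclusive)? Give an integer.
Subtree rooted at K contains: B, D, E, G, K
Count = 5

Answer: 5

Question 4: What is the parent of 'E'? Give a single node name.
Answer: K

Derivation:
Scan adjacency: E appears as child of K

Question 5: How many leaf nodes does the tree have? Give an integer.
Leaves (nodes with no children): A, B, C, D, G, L, M

Answer: 7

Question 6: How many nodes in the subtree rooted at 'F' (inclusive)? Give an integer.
Subtree rooted at F contains: F, L
Count = 2

Answer: 2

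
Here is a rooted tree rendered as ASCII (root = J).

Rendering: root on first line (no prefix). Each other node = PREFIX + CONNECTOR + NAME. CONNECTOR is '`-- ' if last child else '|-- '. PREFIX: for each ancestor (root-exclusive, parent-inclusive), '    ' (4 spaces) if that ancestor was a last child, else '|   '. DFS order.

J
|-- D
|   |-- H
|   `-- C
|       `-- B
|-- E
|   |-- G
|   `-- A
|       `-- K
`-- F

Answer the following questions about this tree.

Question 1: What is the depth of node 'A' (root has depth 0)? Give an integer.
Path from root to A: J -> E -> A
Depth = number of edges = 2

Answer: 2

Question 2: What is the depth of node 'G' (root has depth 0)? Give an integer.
Answer: 2

Derivation:
Path from root to G: J -> E -> G
Depth = number of edges = 2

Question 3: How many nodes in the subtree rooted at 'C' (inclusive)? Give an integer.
Answer: 2

Derivation:
Subtree rooted at C contains: B, C
Count = 2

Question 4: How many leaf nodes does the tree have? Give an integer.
Answer: 5

Derivation:
Leaves (nodes with no children): B, F, G, H, K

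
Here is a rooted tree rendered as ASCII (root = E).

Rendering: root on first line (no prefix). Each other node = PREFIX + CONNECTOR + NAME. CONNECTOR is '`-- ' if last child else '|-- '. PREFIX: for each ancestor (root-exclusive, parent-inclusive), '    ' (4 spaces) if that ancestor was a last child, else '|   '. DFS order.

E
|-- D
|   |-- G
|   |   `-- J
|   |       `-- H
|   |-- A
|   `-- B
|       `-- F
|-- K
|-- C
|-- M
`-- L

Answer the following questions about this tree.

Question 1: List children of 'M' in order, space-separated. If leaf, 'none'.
Answer: none

Derivation:
Node M's children (from adjacency): (leaf)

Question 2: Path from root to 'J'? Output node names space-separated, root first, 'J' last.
Answer: E D G J

Derivation:
Walk down from root: E -> D -> G -> J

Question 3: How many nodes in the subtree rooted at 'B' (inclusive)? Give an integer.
Answer: 2

Derivation:
Subtree rooted at B contains: B, F
Count = 2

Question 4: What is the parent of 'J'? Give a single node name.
Scan adjacency: J appears as child of G

Answer: G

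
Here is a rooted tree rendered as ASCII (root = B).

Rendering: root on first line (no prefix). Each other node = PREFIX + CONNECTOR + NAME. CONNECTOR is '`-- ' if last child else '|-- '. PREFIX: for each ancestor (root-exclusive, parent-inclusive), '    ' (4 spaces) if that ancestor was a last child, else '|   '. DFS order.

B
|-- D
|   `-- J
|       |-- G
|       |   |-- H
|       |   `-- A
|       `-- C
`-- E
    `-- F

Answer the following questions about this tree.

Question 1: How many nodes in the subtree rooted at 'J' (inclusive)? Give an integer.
Answer: 5

Derivation:
Subtree rooted at J contains: A, C, G, H, J
Count = 5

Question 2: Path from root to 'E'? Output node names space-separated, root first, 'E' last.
Walk down from root: B -> E

Answer: B E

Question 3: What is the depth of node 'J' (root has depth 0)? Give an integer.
Answer: 2

Derivation:
Path from root to J: B -> D -> J
Depth = number of edges = 2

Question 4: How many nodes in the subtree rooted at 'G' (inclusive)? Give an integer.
Subtree rooted at G contains: A, G, H
Count = 3

Answer: 3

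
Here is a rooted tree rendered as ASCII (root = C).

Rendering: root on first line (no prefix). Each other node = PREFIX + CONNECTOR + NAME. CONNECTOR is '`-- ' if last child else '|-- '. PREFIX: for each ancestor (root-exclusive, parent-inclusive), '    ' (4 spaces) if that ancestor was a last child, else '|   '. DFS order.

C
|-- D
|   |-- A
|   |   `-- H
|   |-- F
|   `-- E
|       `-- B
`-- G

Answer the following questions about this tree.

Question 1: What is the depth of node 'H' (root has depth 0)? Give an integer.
Path from root to H: C -> D -> A -> H
Depth = number of edges = 3

Answer: 3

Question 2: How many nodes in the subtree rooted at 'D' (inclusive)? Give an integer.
Answer: 6

Derivation:
Subtree rooted at D contains: A, B, D, E, F, H
Count = 6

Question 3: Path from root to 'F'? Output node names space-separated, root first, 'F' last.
Answer: C D F

Derivation:
Walk down from root: C -> D -> F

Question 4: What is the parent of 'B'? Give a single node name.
Scan adjacency: B appears as child of E

Answer: E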